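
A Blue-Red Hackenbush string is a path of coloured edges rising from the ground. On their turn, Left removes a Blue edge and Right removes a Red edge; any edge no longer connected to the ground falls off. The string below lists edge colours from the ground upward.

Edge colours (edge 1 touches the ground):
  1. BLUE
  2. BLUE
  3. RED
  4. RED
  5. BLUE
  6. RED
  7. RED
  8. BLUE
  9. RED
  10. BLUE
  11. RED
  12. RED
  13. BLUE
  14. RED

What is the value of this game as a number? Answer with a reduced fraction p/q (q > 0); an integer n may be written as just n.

5285/4096

step 1: add BLUE to get B; options L={ 0 } R={ (no moves) } -> 1
step 2: add BLUE to get BB; options L={ 0; 1 } R={ (no moves) } -> 2
step 3: add RED to get BBR; options L={ 0; 1 } R={ 2 } -> 3/2
step 4: add RED to get BBRR; options L={ 0; 1 } R={ 3/2; 2 } -> 5/4
step 5: add BLUE to get BBRRB; options L={ 0; 1; 5/4 } R={ 3/2; 2 } -> 11/8
step 6: add RED to get BBRRBR; options L={ 0; 1; 5/4 } R={ 11/8; 3/2; 2 } -> 21/16
step 7: add RED to get BBRRBRR; options L={ 0; 1; 5/4 } R={ 21/16; 11/8; 3/2; 2 } -> 41/32
step 8: add BLUE to get BBRRBRRB; options L={ 0; 1; 5/4; 41/32 } R={ 21/16; 11/8; 3/2; 2 } -> 83/64
step 9: add RED to get BBRRBRRBR; options L={ 0; 1; 5/4; 41/32 } R={ 83/64; 21/16; 11/8; 3/2; 2 } -> 165/128
step 10: add BLUE to get BBRRBRRBRB; options L={ 0; 1; 5/4; 41/32; 165/128 } R={ 83/64; 21/16; 11/8; 3/2; 2 } -> 331/256
step 11: add RED to get BBRRBRRBRBR; options L={ 0; 1; 5/4; 41/32; 165/128 } R={ 331/256; 83/64; 21/16; 11/8; 3/2; 2 } -> 661/512
step 12: add RED to get BBRRBRRBRBRR; options L={ 0; 1; 5/4; 41/32; 165/128 } R={ 661/512; 331/256; 83/64; 21/16; 11/8; 3/2; 2 } -> 1321/1024
step 13: add BLUE to get BBRRBRRBRBRRB; options L={ 0; 1; 5/4; 41/32; 165/128; 1321/1024 } R={ 661/512; 331/256; 83/64; 21/16; 11/8; 3/2; 2 } -> 2643/2048
step 14: add RED to get BBRRBRRBRBRRBR; options L={ 0; 1; 5/4; 41/32; 165/128; 1321/1024 } R={ 2643/2048; 661/512; 331/256; 83/64; 21/16; 11/8; 3/2; 2 } -> 5285/4096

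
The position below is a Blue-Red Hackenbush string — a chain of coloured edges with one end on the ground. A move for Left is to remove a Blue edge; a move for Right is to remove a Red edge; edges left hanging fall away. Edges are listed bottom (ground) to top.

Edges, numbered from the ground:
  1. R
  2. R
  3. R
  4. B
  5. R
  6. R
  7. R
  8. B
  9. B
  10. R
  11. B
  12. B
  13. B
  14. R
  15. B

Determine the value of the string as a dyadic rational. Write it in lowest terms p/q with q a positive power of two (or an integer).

-11845/4096

Prefix values for R R R B R R R B B R B B B R B via {L|R} + simplicity:
edge 1 of 15 (R): { · | 0 } => -1
edge 2 of 15 (R): { · | -1, 0 } => -2
edge 3 of 15 (R): { · | -2, -1, 0 } => -3
edge 4 of 15 (B): { -3 | -2, -1, 0 } => -5/2
edge 5 of 15 (R): { -3 | -5/2, -2, -1, 0 } => -11/4
edge 6 of 15 (R): { -3 | -11/4, -5/2, -2, -1, 0 } => -23/8
edge 7 of 15 (R): { -3 | -23/8, -11/4, -5/2, -2, -1, 0 } => -47/16
edge 8 of 15 (B): { -3, -47/16 | -23/8, -11/4, -5/2, -2, -1, 0 } => -93/32
edge 9 of 15 (B): { -3, -47/16, -93/32 | -23/8, -11/4, -5/2, -2, -1, 0 } => -185/64
edge 10 of 15 (R): { -3, -47/16, -93/32 | -185/64, -23/8, -11/4, -5/2, -2, -1, 0 } => -371/128
edge 11 of 15 (B): { -3, -47/16, -93/32, -371/128 | -185/64, -23/8, -11/4, -5/2, -2, -1, 0 } => -741/256
edge 12 of 15 (B): { -3, -47/16, -93/32, -371/128, -741/256 | -185/64, -23/8, -11/4, -5/2, -2, -1, 0 } => -1481/512
edge 13 of 15 (B): { -3, -47/16, -93/32, -371/128, -741/256, -1481/512 | -185/64, -23/8, -11/4, -5/2, -2, -1, 0 } => -2961/1024
edge 14 of 15 (R): { -3, -47/16, -93/32, -371/128, -741/256, -1481/512 | -2961/1024, -185/64, -23/8, -11/4, -5/2, -2, -1, 0 } => -5923/2048
edge 15 of 15 (B): { -3, -47/16, -93/32, -371/128, -741/256, -1481/512, -5923/2048 | -2961/1024, -185/64, -23/8, -11/4, -5/2, -2, -1, 0 } => -11845/4096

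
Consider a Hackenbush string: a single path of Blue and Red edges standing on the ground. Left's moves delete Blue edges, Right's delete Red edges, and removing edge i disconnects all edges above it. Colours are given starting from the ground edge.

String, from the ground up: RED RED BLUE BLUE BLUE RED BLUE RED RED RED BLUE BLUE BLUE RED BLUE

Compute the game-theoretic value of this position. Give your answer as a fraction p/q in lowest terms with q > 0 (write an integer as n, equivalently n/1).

Prefix values for RED RED BLUE BLUE BLUE RED BLUE RED RED RED BLUE BLUE BLUE RED BLUE via {L|R} + simplicity:
1 of 15 · R · max L −∞ · min R 0 => -1
2 of 15 · RR · max L −∞ · min R -1 => -2
3 of 15 · RRB · max L -2 · min R -1 => -3/2
4 of 15 · RRBB · max L -3/2 · min R -1 => -5/4
5 of 15 · RRBBB · max L -5/4 · min R -1 => -9/8
6 of 15 · RRBBBR · max L -5/4 · min R -9/8 => -19/16
7 of 15 · RRBBBRB · max L -19/16 · min R -9/8 => -37/32
8 of 15 · RRBBBRBR · max L -19/16 · min R -37/32 => -75/64
9 of 15 · RRBBBRBRR · max L -19/16 · min R -75/64 => -151/128
10 of 15 · RRBBBRBRRR · max L -19/16 · min R -151/128 => -303/256
11 of 15 · RRBBBRBRRRB · max L -303/256 · min R -151/128 => -605/512
12 of 15 · RRBBBRBRRRBB · max L -605/512 · min R -151/128 => -1209/1024
13 of 15 · RRBBBRBRRRBBB · max L -1209/1024 · min R -151/128 => -2417/2048
14 of 15 · RRBBBRBRRRBBBR · max L -1209/1024 · min R -2417/2048 => -4835/4096
15 of 15 · RRBBBRBRRRBBBRB · max L -4835/4096 · min R -2417/2048 => -9669/8192

-9669/8192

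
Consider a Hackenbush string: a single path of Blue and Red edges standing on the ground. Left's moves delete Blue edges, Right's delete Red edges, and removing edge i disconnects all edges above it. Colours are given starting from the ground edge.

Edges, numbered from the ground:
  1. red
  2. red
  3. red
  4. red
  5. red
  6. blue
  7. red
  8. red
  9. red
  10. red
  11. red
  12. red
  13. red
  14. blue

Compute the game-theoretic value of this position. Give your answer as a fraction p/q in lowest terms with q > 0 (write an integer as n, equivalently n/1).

Build v(s[:k]) for k = 1..14, string s = red red red red red blue red red red red red red red blue.
v_1 [r]  L=[—]  R=[0]  — -1
v_2 [rr]  L=[—]  R=[-1, 0]  — -2
v_3 [rrr]  L=[—]  R=[-2, -1, 0]  — -3
v_4 [rrrr]  L=[—]  R=[-3, -2, -1, 0]  — -4
v_5 [rrrrr]  L=[—]  R=[-4, -3, -2, -1, 0]  — -5
v_6 [rrrrrb]  L=[-5]  R=[-4, -3, -2, -1, 0]  — -9/2
v_7 [rrrrrbr]  L=[-5]  R=[-9/2, -4, -3, -2, -1, 0]  — -19/4
v_8 [rrrrrbrr]  L=[-5]  R=[-19/4, -9/2, -4, -3, -2, -1, 0]  — -39/8
v_9 [rrrrrbrrr]  L=[-5]  R=[-39/8, -19/4, -9/2, -4, -3, -2, -1, 0]  — -79/16
v_10 [rrrrrbrrrr]  L=[-5]  R=[-79/16, -39/8, -19/4, -9/2, -4, -3, -2, -1, 0]  — -159/32
v_11 [rrrrrbrrrrr]  L=[-5]  R=[-159/32, -79/16, -39/8, -19/4, -9/2, -4, -3, -2, -1, 0]  — -319/64
v_12 [rrrrrbrrrrrr]  L=[-5]  R=[-319/64, -159/32, -79/16, -39/8, -19/4, -9/2, -4, -3, -2, -1, 0]  — -639/128
v_13 [rrrrrbrrrrrrr]  L=[-5]  R=[-639/128, -319/64, -159/32, -79/16, -39/8, -19/4, -9/2, -4, -3, -2, -1, 0]  — -1279/256
v_14 [rrrrrbrrrrrrrb]  L=[-5, -1279/256]  R=[-639/128, -319/64, -159/32, -79/16, -39/8, -19/4, -9/2, -4, -3, -2, -1, 0]  — -2557/512

-2557/512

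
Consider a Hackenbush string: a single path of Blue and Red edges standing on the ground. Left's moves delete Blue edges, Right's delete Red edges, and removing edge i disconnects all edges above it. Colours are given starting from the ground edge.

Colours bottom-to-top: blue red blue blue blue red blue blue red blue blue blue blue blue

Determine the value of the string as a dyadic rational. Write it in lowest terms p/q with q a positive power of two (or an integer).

b: Left { 0 }, Right { · } → simplest 1
br: Left { 0 }, Right { 1 } → simplest 1/2
brb: Left { 0, 1/2 }, Right { 1 } → simplest 3/4
brbb: Left { 0, 1/2, 3/4 }, Right { 1 } → simplest 7/8
brbbb: Left { 0, 1/2, 3/4, 7/8 }, Right { 1 } → simplest 15/16
brbbbr: Left { 0, 1/2, 3/4, 7/8 }, Right { 15/16, 1 } → simplest 29/32
brbbbrb: Left { 0, 1/2, 3/4, 7/8, 29/32 }, Right { 15/16, 1 } → simplest 59/64
brbbbrbb: Left { 0, 1/2, 3/4, 7/8, 29/32, 59/64 }, Right { 15/16, 1 } → simplest 119/128
brbbbrbbr: Left { 0, 1/2, 3/4, 7/8, 29/32, 59/64 }, Right { 119/128, 15/16, 1 } → simplest 237/256
brbbbrbbrb: Left { 0, 1/2, 3/4, 7/8, 29/32, 59/64, 237/256 }, Right { 119/128, 15/16, 1 } → simplest 475/512
brbbbrbbrbb: Left { 0, 1/2, 3/4, 7/8, 29/32, 59/64, 237/256, 475/512 }, Right { 119/128, 15/16, 1 } → simplest 951/1024
brbbbrbbrbbb: Left { 0, 1/2, 3/4, 7/8, 29/32, 59/64, 237/256, 475/512, 951/1024 }, Right { 119/128, 15/16, 1 } → simplest 1903/2048
brbbbrbbrbbbb: Left { 0, 1/2, 3/4, 7/8, 29/32, 59/64, 237/256, 475/512, 951/1024, 1903/2048 }, Right { 119/128, 15/16, 1 } → simplest 3807/4096
brbbbrbbrbbbbb: Left { 0, 1/2, 3/4, 7/8, 29/32, 59/64, 237/256, 475/512, 951/1024, 1903/2048, 3807/4096 }, Right { 119/128, 15/16, 1 } → simplest 7615/8192

7615/8192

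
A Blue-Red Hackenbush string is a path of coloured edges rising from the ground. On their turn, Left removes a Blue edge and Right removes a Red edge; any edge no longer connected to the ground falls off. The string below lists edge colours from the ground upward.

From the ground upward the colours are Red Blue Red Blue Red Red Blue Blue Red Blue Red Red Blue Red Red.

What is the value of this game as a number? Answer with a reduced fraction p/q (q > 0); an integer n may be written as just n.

-11447/16384

Recurse on prefixes of the 15-edge string Red Blue Red Blue Red Red Blue Blue Red Blue Red Red Blue Red Red:
1 of 15 · R · max L −∞ · min R 0 -> -1
2 of 15 · RB · max L -1 · min R 0 -> -1/2
3 of 15 · RBR · max L -1 · min R -1/2 -> -3/4
4 of 15 · RBRB · max L -3/4 · min R -1/2 -> -5/8
5 of 15 · RBRBR · max L -3/4 · min R -5/8 -> -11/16
6 of 15 · RBRBRR · max L -3/4 · min R -11/16 -> -23/32
7 of 15 · RBRBRRB · max L -23/32 · min R -11/16 -> -45/64
8 of 15 · RBRBRRBB · max L -45/64 · min R -11/16 -> -89/128
9 of 15 · RBRBRRBBR · max L -45/64 · min R -89/128 -> -179/256
10 of 15 · RBRBRRBBRB · max L -179/256 · min R -89/128 -> -357/512
11 of 15 · RBRBRRBBRBR · max L -179/256 · min R -357/512 -> -715/1024
12 of 15 · RBRBRRBBRBRR · max L -179/256 · min R -715/1024 -> -1431/2048
13 of 15 · RBRBRRBBRBRRB · max L -1431/2048 · min R -715/1024 -> -2861/4096
14 of 15 · RBRBRRBBRBRRBR · max L -1431/2048 · min R -2861/4096 -> -5723/8192
15 of 15 · RBRBRRBBRBRRBRR · max L -1431/2048 · min R -5723/8192 -> -11447/16384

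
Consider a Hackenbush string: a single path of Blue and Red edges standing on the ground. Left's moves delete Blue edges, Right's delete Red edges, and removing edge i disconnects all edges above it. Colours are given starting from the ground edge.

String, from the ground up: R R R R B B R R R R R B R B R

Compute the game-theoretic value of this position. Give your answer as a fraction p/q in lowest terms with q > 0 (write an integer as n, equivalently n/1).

-7147/2048

edge 1 of 15 (R): { ∅ | 0 } — -1
edge 2 of 15 (R): { ∅ | -1; 0 } — -2
edge 3 of 15 (R): { ∅ | -2; -1; 0 } — -3
edge 4 of 15 (R): { ∅ | -3; -2; -1; 0 } — -4
edge 5 of 15 (B): { -4 | -3; -2; -1; 0 } — -7/2
edge 6 of 15 (B): { -4; -7/2 | -3; -2; -1; 0 } — -13/4
edge 7 of 15 (R): { -4; -7/2 | -13/4; -3; -2; -1; 0 } — -27/8
edge 8 of 15 (R): { -4; -7/2 | -27/8; -13/4; -3; -2; -1; 0 } — -55/16
edge 9 of 15 (R): { -4; -7/2 | -55/16; -27/8; -13/4; -3; -2; -1; 0 } — -111/32
edge 10 of 15 (R): { -4; -7/2 | -111/32; -55/16; -27/8; -13/4; -3; -2; -1; 0 } — -223/64
edge 11 of 15 (R): { -4; -7/2 | -223/64; -111/32; -55/16; -27/8; -13/4; -3; -2; -1; 0 } — -447/128
edge 12 of 15 (B): { -4; -7/2; -447/128 | -223/64; -111/32; -55/16; -27/8; -13/4; -3; -2; -1; 0 } — -893/256
edge 13 of 15 (R): { -4; -7/2; -447/128 | -893/256; -223/64; -111/32; -55/16; -27/8; -13/4; -3; -2; -1; 0 } — -1787/512
edge 14 of 15 (B): { -4; -7/2; -447/128; -1787/512 | -893/256; -223/64; -111/32; -55/16; -27/8; -13/4; -3; -2; -1; 0 } — -3573/1024
edge 15 of 15 (R): { -4; -7/2; -447/128; -1787/512 | -3573/1024; -893/256; -223/64; -111/32; -55/16; -27/8; -13/4; -3; -2; -1; 0 } — -7147/2048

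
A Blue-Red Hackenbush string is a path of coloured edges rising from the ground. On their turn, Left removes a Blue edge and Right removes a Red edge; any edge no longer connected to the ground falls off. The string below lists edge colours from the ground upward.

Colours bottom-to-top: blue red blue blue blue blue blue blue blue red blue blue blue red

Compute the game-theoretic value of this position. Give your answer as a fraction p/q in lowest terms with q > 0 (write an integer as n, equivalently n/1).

Recurse on prefixes of the 14-edge string blue red blue blue blue blue blue blue blue red blue blue blue red:
edge 1 of 14 (blue): { 0 | — } ⇒ 1
edge 2 of 14 (red): { 0 | 1 } ⇒ 1/2
edge 3 of 14 (blue): { 0 1/2 | 1 } ⇒ 3/4
edge 4 of 14 (blue): { 0 1/2 3/4 | 1 } ⇒ 7/8
edge 5 of 14 (blue): { 0 1/2 3/4 7/8 | 1 } ⇒ 15/16
edge 6 of 14 (blue): { 0 1/2 3/4 7/8 15/16 | 1 } ⇒ 31/32
edge 7 of 14 (blue): { 0 1/2 3/4 7/8 15/16 31/32 | 1 } ⇒ 63/64
edge 8 of 14 (blue): { 0 1/2 3/4 7/8 15/16 31/32 63/64 | 1 } ⇒ 127/128
edge 9 of 14 (blue): { 0 1/2 3/4 7/8 15/16 31/32 63/64 127/128 | 1 } ⇒ 255/256
edge 10 of 14 (red): { 0 1/2 3/4 7/8 15/16 31/32 63/64 127/128 | 255/256 1 } ⇒ 509/512
edge 11 of 14 (blue): { 0 1/2 3/4 7/8 15/16 31/32 63/64 127/128 509/512 | 255/256 1 } ⇒ 1019/1024
edge 12 of 14 (blue): { 0 1/2 3/4 7/8 15/16 31/32 63/64 127/128 509/512 1019/1024 | 255/256 1 } ⇒ 2039/2048
edge 13 of 14 (blue): { 0 1/2 3/4 7/8 15/16 31/32 63/64 127/128 509/512 1019/1024 2039/2048 | 255/256 1 } ⇒ 4079/4096
edge 14 of 14 (red): { 0 1/2 3/4 7/8 15/16 31/32 63/64 127/128 509/512 1019/1024 2039/2048 | 4079/4096 255/256 1 } ⇒ 8157/8192

8157/8192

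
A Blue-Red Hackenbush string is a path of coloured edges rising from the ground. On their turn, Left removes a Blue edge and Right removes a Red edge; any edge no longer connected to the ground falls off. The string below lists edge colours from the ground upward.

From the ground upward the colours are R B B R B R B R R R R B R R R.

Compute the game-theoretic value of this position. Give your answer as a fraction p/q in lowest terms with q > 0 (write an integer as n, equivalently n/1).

-5615/16384

Prefix values for R B B R B R B R R R R B R R R via {L|R} + simplicity:
R: Left {  }, Right { 0 } ⇒ simplest -1
RB: Left { -1 }, Right { 0 } ⇒ simplest -1/2
RBB: Left { -1; -1/2 }, Right { 0 } ⇒ simplest -1/4
RBBR: Left { -1; -1/2 }, Right { -1/4; 0 } ⇒ simplest -3/8
RBBRB: Left { -1; -1/2; -3/8 }, Right { -1/4; 0 } ⇒ simplest -5/16
RBBRBR: Left { -1; -1/2; -3/8 }, Right { -5/16; -1/4; 0 } ⇒ simplest -11/32
RBBRBRB: Left { -1; -1/2; -3/8; -11/32 }, Right { -5/16; -1/4; 0 } ⇒ simplest -21/64
RBBRBRBR: Left { -1; -1/2; -3/8; -11/32 }, Right { -21/64; -5/16; -1/4; 0 } ⇒ simplest -43/128
RBBRBRBRR: Left { -1; -1/2; -3/8; -11/32 }, Right { -43/128; -21/64; -5/16; -1/4; 0 } ⇒ simplest -87/256
RBBRBRBRRR: Left { -1; -1/2; -3/8; -11/32 }, Right { -87/256; -43/128; -21/64; -5/16; -1/4; 0 } ⇒ simplest -175/512
RBBRBRBRRRR: Left { -1; -1/2; -3/8; -11/32 }, Right { -175/512; -87/256; -43/128; -21/64; -5/16; -1/4; 0 } ⇒ simplest -351/1024
RBBRBRBRRRRB: Left { -1; -1/2; -3/8; -11/32; -351/1024 }, Right { -175/512; -87/256; -43/128; -21/64; -5/16; -1/4; 0 } ⇒ simplest -701/2048
RBBRBRBRRRRBR: Left { -1; -1/2; -3/8; -11/32; -351/1024 }, Right { -701/2048; -175/512; -87/256; -43/128; -21/64; -5/16; -1/4; 0 } ⇒ simplest -1403/4096
RBBRBRBRRRRBRR: Left { -1; -1/2; -3/8; -11/32; -351/1024 }, Right { -1403/4096; -701/2048; -175/512; -87/256; -43/128; -21/64; -5/16; -1/4; 0 } ⇒ simplest -2807/8192
RBBRBRBRRRRBRRR: Left { -1; -1/2; -3/8; -11/32; -351/1024 }, Right { -2807/8192; -1403/4096; -701/2048; -175/512; -87/256; -43/128; -21/64; -5/16; -1/4; 0 } ⇒ simplest -5615/16384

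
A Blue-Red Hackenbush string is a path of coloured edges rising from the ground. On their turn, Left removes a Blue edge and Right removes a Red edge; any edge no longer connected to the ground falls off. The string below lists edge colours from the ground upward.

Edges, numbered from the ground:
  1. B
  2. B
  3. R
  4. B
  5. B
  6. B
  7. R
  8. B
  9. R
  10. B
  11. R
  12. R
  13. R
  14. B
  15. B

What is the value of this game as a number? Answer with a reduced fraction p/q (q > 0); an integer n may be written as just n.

15687/8192

Build g(s[:k]) for k = 1..15, string s = B B R B B B R B R B R R R B B.
B: Left { 0 }, Right { · } => simplest 1
BB: Left { 0 1 }, Right { · } => simplest 2
BBR: Left { 0 1 }, Right { 2 } => simplest 3/2
BBRB: Left { 0 1 3/2 }, Right { 2 } => simplest 7/4
BBRBB: Left { 0 1 3/2 7/4 }, Right { 2 } => simplest 15/8
BBRBBB: Left { 0 1 3/2 7/4 15/8 }, Right { 2 } => simplest 31/16
BBRBBBR: Left { 0 1 3/2 7/4 15/8 }, Right { 31/16 2 } => simplest 61/32
BBRBBBRB: Left { 0 1 3/2 7/4 15/8 61/32 }, Right { 31/16 2 } => simplest 123/64
BBRBBBRBR: Left { 0 1 3/2 7/4 15/8 61/32 }, Right { 123/64 31/16 2 } => simplest 245/128
BBRBBBRBRB: Left { 0 1 3/2 7/4 15/8 61/32 245/128 }, Right { 123/64 31/16 2 } => simplest 491/256
BBRBBBRBRBR: Left { 0 1 3/2 7/4 15/8 61/32 245/128 }, Right { 491/256 123/64 31/16 2 } => simplest 981/512
BBRBBBRBRBRR: Left { 0 1 3/2 7/4 15/8 61/32 245/128 }, Right { 981/512 491/256 123/64 31/16 2 } => simplest 1961/1024
BBRBBBRBRBRRR: Left { 0 1 3/2 7/4 15/8 61/32 245/128 }, Right { 1961/1024 981/512 491/256 123/64 31/16 2 } => simplest 3921/2048
BBRBBBRBRBRRRB: Left { 0 1 3/2 7/4 15/8 61/32 245/128 3921/2048 }, Right { 1961/1024 981/512 491/256 123/64 31/16 2 } => simplest 7843/4096
BBRBBBRBRBRRRBB: Left { 0 1 3/2 7/4 15/8 61/32 245/128 3921/2048 7843/4096 }, Right { 1961/1024 981/512 491/256 123/64 31/16 2 } => simplest 15687/8192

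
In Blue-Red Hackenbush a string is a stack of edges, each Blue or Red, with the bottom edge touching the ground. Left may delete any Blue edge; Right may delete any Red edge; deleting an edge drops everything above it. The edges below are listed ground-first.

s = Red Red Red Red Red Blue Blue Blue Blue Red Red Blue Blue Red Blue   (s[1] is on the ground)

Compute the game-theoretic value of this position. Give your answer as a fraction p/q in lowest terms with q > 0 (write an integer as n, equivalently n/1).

Build G(s[:k]) for k = 1..15, string s = Red Red Red Red Red Blue Blue Blue Blue Red Red Blue Blue Red Blue.
G_1 [R]  L=[∅]  R=[0]  -> -1
G_2 [RR]  L=[∅]  R=[-1, 0]  -> -2
G_3 [RRR]  L=[∅]  R=[-2, -1, 0]  -> -3
G_4 [RRRR]  L=[∅]  R=[-3, -2, -1, 0]  -> -4
G_5 [RRRRR]  L=[∅]  R=[-4, -3, -2, -1, 0]  -> -5
G_6 [RRRRRB]  L=[-5]  R=[-4, -3, -2, -1, 0]  -> -9/2
G_7 [RRRRRBB]  L=[-5, -9/2]  R=[-4, -3, -2, -1, 0]  -> -17/4
G_8 [RRRRRBBB]  L=[-5, -9/2, -17/4]  R=[-4, -3, -2, -1, 0]  -> -33/8
G_9 [RRRRRBBBB]  L=[-5, -9/2, -17/4, -33/8]  R=[-4, -3, -2, -1, 0]  -> -65/16
G_10 [RRRRRBBBBR]  L=[-5, -9/2, -17/4, -33/8]  R=[-65/16, -4, -3, -2, -1, 0]  -> -131/32
G_11 [RRRRRBBBBRR]  L=[-5, -9/2, -17/4, -33/8]  R=[-131/32, -65/16, -4, -3, -2, -1, 0]  -> -263/64
G_12 [RRRRRBBBBRRB]  L=[-5, -9/2, -17/4, -33/8, -263/64]  R=[-131/32, -65/16, -4, -3, -2, -1, 0]  -> -525/128
G_13 [RRRRRBBBBRRBB]  L=[-5, -9/2, -17/4, -33/8, -263/64, -525/128]  R=[-131/32, -65/16, -4, -3, -2, -1, 0]  -> -1049/256
G_14 [RRRRRBBBBRRBBR]  L=[-5, -9/2, -17/4, -33/8, -263/64, -525/128]  R=[-1049/256, -131/32, -65/16, -4, -3, -2, -1, 0]  -> -2099/512
G_15 [RRRRRBBBBRRBBRB]  L=[-5, -9/2, -17/4, -33/8, -263/64, -525/128, -2099/512]  R=[-1049/256, -131/32, -65/16, -4, -3, -2, -1, 0]  -> -4197/1024

-4197/1024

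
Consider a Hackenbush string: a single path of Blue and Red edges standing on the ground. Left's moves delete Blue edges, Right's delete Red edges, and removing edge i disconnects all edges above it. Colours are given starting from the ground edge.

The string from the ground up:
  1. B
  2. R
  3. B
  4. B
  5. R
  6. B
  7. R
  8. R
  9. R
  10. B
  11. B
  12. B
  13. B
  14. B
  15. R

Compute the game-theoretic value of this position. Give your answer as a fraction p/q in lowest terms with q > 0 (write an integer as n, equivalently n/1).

13437/16384

v(B) = { 0 | · } = 1
v(BR) = { 0 | 1 } = 1/2
v(BRB) = { 0,1/2 | 1 } = 3/4
v(BRBB) = { 0,1/2,3/4 | 1 } = 7/8
v(BRBBR) = { 0,1/2,3/4 | 7/8,1 } = 13/16
v(BRBBRB) = { 0,1/2,3/4,13/16 | 7/8,1 } = 27/32
v(BRBBRBR) = { 0,1/2,3/4,13/16 | 27/32,7/8,1 } = 53/64
v(BRBBRBRR) = { 0,1/2,3/4,13/16 | 53/64,27/32,7/8,1 } = 105/128
v(BRBBRBRRR) = { 0,1/2,3/4,13/16 | 105/128,53/64,27/32,7/8,1 } = 209/256
v(BRBBRBRRRB) = { 0,1/2,3/4,13/16,209/256 | 105/128,53/64,27/32,7/8,1 } = 419/512
v(BRBBRBRRRBB) = { 0,1/2,3/4,13/16,209/256,419/512 | 105/128,53/64,27/32,7/8,1 } = 839/1024
v(BRBBRBRRRBBB) = { 0,1/2,3/4,13/16,209/256,419/512,839/1024 | 105/128,53/64,27/32,7/8,1 } = 1679/2048
v(BRBBRBRRRBBBB) = { 0,1/2,3/4,13/16,209/256,419/512,839/1024,1679/2048 | 105/128,53/64,27/32,7/8,1 } = 3359/4096
v(BRBBRBRRRBBBBB) = { 0,1/2,3/4,13/16,209/256,419/512,839/1024,1679/2048,3359/4096 | 105/128,53/64,27/32,7/8,1 } = 6719/8192
v(BRBBRBRRRBBBBBR) = { 0,1/2,3/4,13/16,209/256,419/512,839/1024,1679/2048,3359/4096 | 6719/8192,105/128,53/64,27/32,7/8,1 } = 13437/16384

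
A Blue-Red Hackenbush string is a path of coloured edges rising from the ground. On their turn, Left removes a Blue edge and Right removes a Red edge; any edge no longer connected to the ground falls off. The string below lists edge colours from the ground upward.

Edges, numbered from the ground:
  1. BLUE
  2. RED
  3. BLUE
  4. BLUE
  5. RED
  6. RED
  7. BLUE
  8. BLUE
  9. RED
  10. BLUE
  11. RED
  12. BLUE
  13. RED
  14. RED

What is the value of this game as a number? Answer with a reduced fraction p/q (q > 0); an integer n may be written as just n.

6569/8192

Recurse on prefixes of the 14-edge string BLUE RED BLUE BLUE RED RED BLUE BLUE RED BLUE RED BLUE RED RED:
B: Left { 0 }, Right { — } so simplest 1
BR: Left { 0 }, Right { 1 } so simplest 1/2
BRB: Left { 0 1/2 }, Right { 1 } so simplest 3/4
BRBB: Left { 0 1/2 3/4 }, Right { 1 } so simplest 7/8
BRBBR: Left { 0 1/2 3/4 }, Right { 7/8 1 } so simplest 13/16
BRBBRR: Left { 0 1/2 3/4 }, Right { 13/16 7/8 1 } so simplest 25/32
BRBBRRB: Left { 0 1/2 3/4 25/32 }, Right { 13/16 7/8 1 } so simplest 51/64
BRBBRRBB: Left { 0 1/2 3/4 25/32 51/64 }, Right { 13/16 7/8 1 } so simplest 103/128
BRBBRRBBR: Left { 0 1/2 3/4 25/32 51/64 }, Right { 103/128 13/16 7/8 1 } so simplest 205/256
BRBBRRBBRB: Left { 0 1/2 3/4 25/32 51/64 205/256 }, Right { 103/128 13/16 7/8 1 } so simplest 411/512
BRBBRRBBRBR: Left { 0 1/2 3/4 25/32 51/64 205/256 }, Right { 411/512 103/128 13/16 7/8 1 } so simplest 821/1024
BRBBRRBBRBRB: Left { 0 1/2 3/4 25/32 51/64 205/256 821/1024 }, Right { 411/512 103/128 13/16 7/8 1 } so simplest 1643/2048
BRBBRRBBRBRBR: Left { 0 1/2 3/4 25/32 51/64 205/256 821/1024 }, Right { 1643/2048 411/512 103/128 13/16 7/8 1 } so simplest 3285/4096
BRBBRRBBRBRBRR: Left { 0 1/2 3/4 25/32 51/64 205/256 821/1024 }, Right { 3285/4096 1643/2048 411/512 103/128 13/16 7/8 1 } so simplest 6569/8192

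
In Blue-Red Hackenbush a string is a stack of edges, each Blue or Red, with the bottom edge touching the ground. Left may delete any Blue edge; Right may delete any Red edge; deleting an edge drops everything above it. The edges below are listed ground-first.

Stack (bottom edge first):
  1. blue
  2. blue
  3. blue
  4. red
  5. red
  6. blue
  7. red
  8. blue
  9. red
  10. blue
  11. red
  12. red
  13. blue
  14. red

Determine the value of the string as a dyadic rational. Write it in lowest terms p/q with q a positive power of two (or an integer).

4773/2048

Recurse on prefixes of the 14-edge string blue blue blue red red blue red blue red blue red red blue red:
G(b) = { 0 | ∅ } → 1
G(bb) = { 0, 1 | ∅ } → 2
G(bbb) = { 0, 1, 2 | ∅ } → 3
G(bbbr) = { 0, 1, 2 | 3 } → 5/2
G(bbbrr) = { 0, 1, 2 | 5/2, 3 } → 9/4
G(bbbrrb) = { 0, 1, 2, 9/4 | 5/2, 3 } → 19/8
G(bbbrrbr) = { 0, 1, 2, 9/4 | 19/8, 5/2, 3 } → 37/16
G(bbbrrbrb) = { 0, 1, 2, 9/4, 37/16 | 19/8, 5/2, 3 } → 75/32
G(bbbrrbrbr) = { 0, 1, 2, 9/4, 37/16 | 75/32, 19/8, 5/2, 3 } → 149/64
G(bbbrrbrbrb) = { 0, 1, 2, 9/4, 37/16, 149/64 | 75/32, 19/8, 5/2, 3 } → 299/128
G(bbbrrbrbrbr) = { 0, 1, 2, 9/4, 37/16, 149/64 | 299/128, 75/32, 19/8, 5/2, 3 } → 597/256
G(bbbrrbrbrbrr) = { 0, 1, 2, 9/4, 37/16, 149/64 | 597/256, 299/128, 75/32, 19/8, 5/2, 3 } → 1193/512
G(bbbrrbrbrbrrb) = { 0, 1, 2, 9/4, 37/16, 149/64, 1193/512 | 597/256, 299/128, 75/32, 19/8, 5/2, 3 } → 2387/1024
G(bbbrrbrbrbrrbr) = { 0, 1, 2, 9/4, 37/16, 149/64, 1193/512 | 2387/1024, 597/256, 299/128, 75/32, 19/8, 5/2, 3 } → 4773/2048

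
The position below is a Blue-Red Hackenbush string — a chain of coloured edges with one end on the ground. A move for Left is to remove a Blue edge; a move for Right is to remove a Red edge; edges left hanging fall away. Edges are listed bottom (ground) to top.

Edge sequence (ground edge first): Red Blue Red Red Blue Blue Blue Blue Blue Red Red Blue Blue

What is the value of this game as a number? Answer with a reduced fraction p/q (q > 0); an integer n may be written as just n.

-3097/4096

value_1 [R]  L=[∅]  R=[0]  → -1
value_2 [RB]  L=[-1]  R=[0]  → -1/2
value_3 [RBR]  L=[-1]  R=[-1/2; 0]  → -3/4
value_4 [RBRR]  L=[-1]  R=[-3/4; -1/2; 0]  → -7/8
value_5 [RBRRB]  L=[-1; -7/8]  R=[-3/4; -1/2; 0]  → -13/16
value_6 [RBRRBB]  L=[-1; -7/8; -13/16]  R=[-3/4; -1/2; 0]  → -25/32
value_7 [RBRRBBB]  L=[-1; -7/8; -13/16; -25/32]  R=[-3/4; -1/2; 0]  → -49/64
value_8 [RBRRBBBB]  L=[-1; -7/8; -13/16; -25/32; -49/64]  R=[-3/4; -1/2; 0]  → -97/128
value_9 [RBRRBBBBB]  L=[-1; -7/8; -13/16; -25/32; -49/64; -97/128]  R=[-3/4; -1/2; 0]  → -193/256
value_10 [RBRRBBBBBR]  L=[-1; -7/8; -13/16; -25/32; -49/64; -97/128]  R=[-193/256; -3/4; -1/2; 0]  → -387/512
value_11 [RBRRBBBBBRR]  L=[-1; -7/8; -13/16; -25/32; -49/64; -97/128]  R=[-387/512; -193/256; -3/4; -1/2; 0]  → -775/1024
value_12 [RBRRBBBBBRRB]  L=[-1; -7/8; -13/16; -25/32; -49/64; -97/128; -775/1024]  R=[-387/512; -193/256; -3/4; -1/2; 0]  → -1549/2048
value_13 [RBRRBBBBBRRBB]  L=[-1; -7/8; -13/16; -25/32; -49/64; -97/128; -775/1024; -1549/2048]  R=[-387/512; -193/256; -3/4; -1/2; 0]  → -3097/4096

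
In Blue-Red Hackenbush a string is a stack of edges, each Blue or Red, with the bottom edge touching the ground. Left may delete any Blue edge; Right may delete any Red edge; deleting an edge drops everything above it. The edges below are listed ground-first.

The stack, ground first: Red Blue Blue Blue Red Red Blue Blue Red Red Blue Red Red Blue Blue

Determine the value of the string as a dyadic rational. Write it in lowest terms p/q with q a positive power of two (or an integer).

-3289/16384

Build v(s[:k]) for k = 1..15, string s = Red Blue Blue Blue Red Red Blue Blue Red Red Blue Red Red Blue Blue.
1 of 15 · R · max L −∞ · min R 0 gives -1
2 of 15 · RB · max L -1 · min R 0 gives -1/2
3 of 15 · RBB · max L -1/2 · min R 0 gives -1/4
4 of 15 · RBBB · max L -1/4 · min R 0 gives -1/8
5 of 15 · RBBBR · max L -1/4 · min R -1/8 gives -3/16
6 of 15 · RBBBRR · max L -1/4 · min R -3/16 gives -7/32
7 of 15 · RBBBRRB · max L -7/32 · min R -3/16 gives -13/64
8 of 15 · RBBBRRBB · max L -13/64 · min R -3/16 gives -25/128
9 of 15 · RBBBRRBBR · max L -13/64 · min R -25/128 gives -51/256
10 of 15 · RBBBRRBBRR · max L -13/64 · min R -51/256 gives -103/512
11 of 15 · RBBBRRBBRRB · max L -103/512 · min R -51/256 gives -205/1024
12 of 15 · RBBBRRBBRRBR · max L -103/512 · min R -205/1024 gives -411/2048
13 of 15 · RBBBRRBBRRBRR · max L -103/512 · min R -411/2048 gives -823/4096
14 of 15 · RBBBRRBBRRBRRB · max L -823/4096 · min R -411/2048 gives -1645/8192
15 of 15 · RBBBRRBBRRBRRBB · max L -1645/8192 · min R -411/2048 gives -3289/16384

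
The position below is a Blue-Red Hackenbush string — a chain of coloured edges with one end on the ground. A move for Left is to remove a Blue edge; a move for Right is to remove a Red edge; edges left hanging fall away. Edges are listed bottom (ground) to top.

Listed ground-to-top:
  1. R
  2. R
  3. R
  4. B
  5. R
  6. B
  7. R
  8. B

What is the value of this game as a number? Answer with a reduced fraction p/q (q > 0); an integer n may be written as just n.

Prefix values for R R R B R B R B via {L|R} + simplicity:
G(R) = { none | 0 } => -1
G(RR) = { none | -1, 0 } => -2
G(RRR) = { none | -2, -1, 0 } => -3
G(RRRB) = { -3 | -2, -1, 0 } => -5/2
G(RRRBR) = { -3 | -5/2, -2, -1, 0 } => -11/4
G(RRRBRB) = { -3, -11/4 | -5/2, -2, -1, 0 } => -21/8
G(RRRBRBR) = { -3, -11/4 | -21/8, -5/2, -2, -1, 0 } => -43/16
G(RRRBRBRB) = { -3, -11/4, -43/16 | -21/8, -5/2, -2, -1, 0 } => -85/32

-85/32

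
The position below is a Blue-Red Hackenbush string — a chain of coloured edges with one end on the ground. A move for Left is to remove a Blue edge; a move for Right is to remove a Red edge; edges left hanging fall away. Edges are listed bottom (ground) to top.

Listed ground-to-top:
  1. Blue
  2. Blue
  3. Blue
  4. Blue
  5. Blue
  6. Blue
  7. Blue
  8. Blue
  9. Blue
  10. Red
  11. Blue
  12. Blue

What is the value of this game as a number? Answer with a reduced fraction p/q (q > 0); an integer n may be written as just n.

B: Left { 0 }, Right { — } => simplest 1
BB: Left { 0, 1 }, Right { — } => simplest 2
BBB: Left { 0, 1, 2 }, Right { — } => simplest 3
BBBB: Left { 0, 1, 2, 3 }, Right { — } => simplest 4
BBBBB: Left { 0, 1, 2, 3, 4 }, Right { — } => simplest 5
BBBBBB: Left { 0, 1, 2, 3, 4, 5 }, Right { — } => simplest 6
BBBBBBB: Left { 0, 1, 2, 3, 4, 5, 6 }, Right { — } => simplest 7
BBBBBBBB: Left { 0, 1, 2, 3, 4, 5, 6, 7 }, Right { — } => simplest 8
BBBBBBBBB: Left { 0, 1, 2, 3, 4, 5, 6, 7, 8 }, Right { — } => simplest 9
BBBBBBBBBR: Left { 0, 1, 2, 3, 4, 5, 6, 7, 8 }, Right { 9 } => simplest 17/2
BBBBBBBBBRB: Left { 0, 1, 2, 3, 4, 5, 6, 7, 8, 17/2 }, Right { 9 } => simplest 35/4
BBBBBBBBBRBB: Left { 0, 1, 2, 3, 4, 5, 6, 7, 8, 17/2, 35/4 }, Right { 9 } => simplest 71/8

71/8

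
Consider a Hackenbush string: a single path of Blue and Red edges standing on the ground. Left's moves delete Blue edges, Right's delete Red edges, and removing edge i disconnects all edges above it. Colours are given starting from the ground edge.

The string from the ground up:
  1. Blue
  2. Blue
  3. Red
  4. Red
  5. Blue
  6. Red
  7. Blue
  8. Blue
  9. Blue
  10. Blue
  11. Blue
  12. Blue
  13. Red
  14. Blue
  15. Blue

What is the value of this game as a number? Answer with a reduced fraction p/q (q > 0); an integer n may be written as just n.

v(B) = { 0 | — } so 1
v(BB) = { 0; 1 | — } so 2
v(BBR) = { 0; 1 | 2 } so 3/2
v(BBRR) = { 0; 1 | 3/2; 2 } so 5/4
v(BBRRB) = { 0; 1; 5/4 | 3/2; 2 } so 11/8
v(BBRRBR) = { 0; 1; 5/4 | 11/8; 3/2; 2 } so 21/16
v(BBRRBRB) = { 0; 1; 5/4; 21/16 | 11/8; 3/2; 2 } so 43/32
v(BBRRBRBB) = { 0; 1; 5/4; 21/16; 43/32 | 11/8; 3/2; 2 } so 87/64
v(BBRRBRBBB) = { 0; 1; 5/4; 21/16; 43/32; 87/64 | 11/8; 3/2; 2 } so 175/128
v(BBRRBRBBBB) = { 0; 1; 5/4; 21/16; 43/32; 87/64; 175/128 | 11/8; 3/2; 2 } so 351/256
v(BBRRBRBBBBB) = { 0; 1; 5/4; 21/16; 43/32; 87/64; 175/128; 351/256 | 11/8; 3/2; 2 } so 703/512
v(BBRRBRBBBBBB) = { 0; 1; 5/4; 21/16; 43/32; 87/64; 175/128; 351/256; 703/512 | 11/8; 3/2; 2 } so 1407/1024
v(BBRRBRBBBBBBR) = { 0; 1; 5/4; 21/16; 43/32; 87/64; 175/128; 351/256; 703/512 | 1407/1024; 11/8; 3/2; 2 } so 2813/2048
v(BBRRBRBBBBBBRB) = { 0; 1; 5/4; 21/16; 43/32; 87/64; 175/128; 351/256; 703/512; 2813/2048 | 1407/1024; 11/8; 3/2; 2 } so 5627/4096
v(BBRRBRBBBBBBRBB) = { 0; 1; 5/4; 21/16; 43/32; 87/64; 175/128; 351/256; 703/512; 2813/2048; 5627/4096 | 1407/1024; 11/8; 3/2; 2 } so 11255/8192

11255/8192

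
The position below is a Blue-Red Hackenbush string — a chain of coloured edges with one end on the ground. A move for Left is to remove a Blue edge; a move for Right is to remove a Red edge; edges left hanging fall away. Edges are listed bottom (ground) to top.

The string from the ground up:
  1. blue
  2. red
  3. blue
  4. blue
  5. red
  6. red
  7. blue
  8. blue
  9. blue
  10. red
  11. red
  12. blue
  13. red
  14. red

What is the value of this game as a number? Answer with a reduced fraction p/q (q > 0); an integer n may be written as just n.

6601/8192

1 of 14 · b · max L 0 · min R +∞ — 1
2 of 14 · br · max L 0 · min R 1 — 1/2
3 of 14 · brb · max L 1/2 · min R 1 — 3/4
4 of 14 · brbb · max L 3/4 · min R 1 — 7/8
5 of 14 · brbbr · max L 3/4 · min R 7/8 — 13/16
6 of 14 · brbbrr · max L 3/4 · min R 13/16 — 25/32
7 of 14 · brbbrrb · max L 25/32 · min R 13/16 — 51/64
8 of 14 · brbbrrbb · max L 51/64 · min R 13/16 — 103/128
9 of 14 · brbbrrbbb · max L 103/128 · min R 13/16 — 207/256
10 of 14 · brbbrrbbbr · max L 103/128 · min R 207/256 — 413/512
11 of 14 · brbbrrbbbrr · max L 103/128 · min R 413/512 — 825/1024
12 of 14 · brbbrrbbbrrb · max L 825/1024 · min R 413/512 — 1651/2048
13 of 14 · brbbrrbbbrrbr · max L 825/1024 · min R 1651/2048 — 3301/4096
14 of 14 · brbbrrbbbrrbrr · max L 825/1024 · min R 3301/4096 — 6601/8192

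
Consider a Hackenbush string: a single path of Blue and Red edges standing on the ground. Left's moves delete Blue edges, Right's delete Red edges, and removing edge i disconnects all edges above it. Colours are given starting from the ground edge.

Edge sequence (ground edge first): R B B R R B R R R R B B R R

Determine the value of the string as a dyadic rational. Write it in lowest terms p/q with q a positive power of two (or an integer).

Prefix values for R B B R R B R R R R B B R R via {L|R} + simplicity:
1 of 14 · R · max L −∞ · min R 0 ⇒ -1
2 of 14 · RB · max L -1 · min R 0 ⇒ -1/2
3 of 14 · RBB · max L -1/2 · min R 0 ⇒ -1/4
4 of 14 · RBBR · max L -1/2 · min R -1/4 ⇒ -3/8
5 of 14 · RBBRR · max L -1/2 · min R -3/8 ⇒ -7/16
6 of 14 · RBBRRB · max L -7/16 · min R -3/8 ⇒ -13/32
7 of 14 · RBBRRBR · max L -7/16 · min R -13/32 ⇒ -27/64
8 of 14 · RBBRRBRR · max L -7/16 · min R -27/64 ⇒ -55/128
9 of 14 · RBBRRBRRR · max L -7/16 · min R -55/128 ⇒ -111/256
10 of 14 · RBBRRBRRRR · max L -7/16 · min R -111/256 ⇒ -223/512
11 of 14 · RBBRRBRRRRB · max L -223/512 · min R -111/256 ⇒ -445/1024
12 of 14 · RBBRRBRRRRBB · max L -445/1024 · min R -111/256 ⇒ -889/2048
13 of 14 · RBBRRBRRRRBBR · max L -445/1024 · min R -889/2048 ⇒ -1779/4096
14 of 14 · RBBRRBRRRRBBRR · max L -445/1024 · min R -1779/4096 ⇒ -3559/8192

-3559/8192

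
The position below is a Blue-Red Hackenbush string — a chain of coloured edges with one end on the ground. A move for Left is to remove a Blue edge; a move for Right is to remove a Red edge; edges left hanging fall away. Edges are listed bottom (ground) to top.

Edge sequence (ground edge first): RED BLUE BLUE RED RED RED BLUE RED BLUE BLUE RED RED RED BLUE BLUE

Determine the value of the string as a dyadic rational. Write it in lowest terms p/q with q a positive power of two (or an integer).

Prefix values for RED BLUE BLUE RED RED RED BLUE RED BLUE BLUE RED RED RED BLUE BLUE via {L|R} + simplicity:
1 of 15 · R · max L −∞ · min R 0 => -1
2 of 15 · RB · max L -1 · min R 0 => -1/2
3 of 15 · RBB · max L -1/2 · min R 0 => -1/4
4 of 15 · RBBR · max L -1/2 · min R -1/4 => -3/8
5 of 15 · RBBRR · max L -1/2 · min R -3/8 => -7/16
6 of 15 · RBBRRR · max L -1/2 · min R -7/16 => -15/32
7 of 15 · RBBRRRB · max L -15/32 · min R -7/16 => -29/64
8 of 15 · RBBRRRBR · max L -15/32 · min R -29/64 => -59/128
9 of 15 · RBBRRRBRB · max L -59/128 · min R -29/64 => -117/256
10 of 15 · RBBRRRBRBB · max L -117/256 · min R -29/64 => -233/512
11 of 15 · RBBRRRBRBBR · max L -117/256 · min R -233/512 => -467/1024
12 of 15 · RBBRRRBRBBRR · max L -117/256 · min R -467/1024 => -935/2048
13 of 15 · RBBRRRBRBBRRR · max L -117/256 · min R -935/2048 => -1871/4096
14 of 15 · RBBRRRBRBBRRRB · max L -1871/4096 · min R -935/2048 => -3741/8192
15 of 15 · RBBRRRBRBBRRRBB · max L -3741/8192 · min R -935/2048 => -7481/16384

-7481/16384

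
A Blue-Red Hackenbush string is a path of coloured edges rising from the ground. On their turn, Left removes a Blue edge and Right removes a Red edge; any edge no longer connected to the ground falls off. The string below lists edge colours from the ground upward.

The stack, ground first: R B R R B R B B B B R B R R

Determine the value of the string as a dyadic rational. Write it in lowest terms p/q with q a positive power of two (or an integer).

-6679/8192

1 of 14 · R · max L −∞ · min R 0 => -1
2 of 14 · RB · max L -1 · min R 0 => -1/2
3 of 14 · RBR · max L -1 · min R -1/2 => -3/4
4 of 14 · RBRR · max L -1 · min R -3/4 => -7/8
5 of 14 · RBRRB · max L -7/8 · min R -3/4 => -13/16
6 of 14 · RBRRBR · max L -7/8 · min R -13/16 => -27/32
7 of 14 · RBRRBRB · max L -27/32 · min R -13/16 => -53/64
8 of 14 · RBRRBRBB · max L -53/64 · min R -13/16 => -105/128
9 of 14 · RBRRBRBBB · max L -105/128 · min R -13/16 => -209/256
10 of 14 · RBRRBRBBBB · max L -209/256 · min R -13/16 => -417/512
11 of 14 · RBRRBRBBBBR · max L -209/256 · min R -417/512 => -835/1024
12 of 14 · RBRRBRBBBBRB · max L -835/1024 · min R -417/512 => -1669/2048
13 of 14 · RBRRBRBBBBRBR · max L -835/1024 · min R -1669/2048 => -3339/4096
14 of 14 · RBRRBRBBBBRBRR · max L -835/1024 · min R -3339/4096 => -6679/8192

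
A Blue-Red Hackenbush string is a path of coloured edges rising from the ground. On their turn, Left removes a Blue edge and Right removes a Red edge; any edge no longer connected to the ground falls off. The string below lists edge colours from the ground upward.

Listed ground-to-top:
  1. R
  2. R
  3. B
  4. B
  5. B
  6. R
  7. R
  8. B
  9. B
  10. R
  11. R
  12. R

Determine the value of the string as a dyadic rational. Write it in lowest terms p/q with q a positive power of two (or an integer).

step 1: add R to get R; options L={ ∅ } R={ 0 } → -1
step 2: add R to get RR; options L={ ∅ } R={ -1 0 } → -2
step 3: add B to get RRB; options L={ -2 } R={ -1 0 } → -3/2
step 4: add B to get RRBB; options L={ -2 -3/2 } R={ -1 0 } → -5/4
step 5: add B to get RRBBB; options L={ -2 -3/2 -5/4 } R={ -1 0 } → -9/8
step 6: add R to get RRBBBR; options L={ -2 -3/2 -5/4 } R={ -9/8 -1 0 } → -19/16
step 7: add R to get RRBBBRR; options L={ -2 -3/2 -5/4 } R={ -19/16 -9/8 -1 0 } → -39/32
step 8: add B to get RRBBBRRB; options L={ -2 -3/2 -5/4 -39/32 } R={ -19/16 -9/8 -1 0 } → -77/64
step 9: add B to get RRBBBRRBB; options L={ -2 -3/2 -5/4 -39/32 -77/64 } R={ -19/16 -9/8 -1 0 } → -153/128
step 10: add R to get RRBBBRRBBR; options L={ -2 -3/2 -5/4 -39/32 -77/64 } R={ -153/128 -19/16 -9/8 -1 0 } → -307/256
step 11: add R to get RRBBBRRBBRR; options L={ -2 -3/2 -5/4 -39/32 -77/64 } R={ -307/256 -153/128 -19/16 -9/8 -1 0 } → -615/512
step 12: add R to get RRBBBRRBBRRR; options L={ -2 -3/2 -5/4 -39/32 -77/64 } R={ -615/512 -307/256 -153/128 -19/16 -9/8 -1 0 } → -1231/1024

-1231/1024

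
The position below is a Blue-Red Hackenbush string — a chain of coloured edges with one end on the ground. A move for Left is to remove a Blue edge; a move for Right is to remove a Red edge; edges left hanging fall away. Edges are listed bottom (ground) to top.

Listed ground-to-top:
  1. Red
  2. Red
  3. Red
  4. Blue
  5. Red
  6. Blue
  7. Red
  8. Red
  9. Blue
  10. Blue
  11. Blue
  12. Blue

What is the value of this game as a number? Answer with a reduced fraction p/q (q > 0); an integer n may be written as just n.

-1377/512

R: Left { none }, Right { 0 } ⇒ simplest -1
RR: Left { none }, Right { -1, 0 } ⇒ simplest -2
RRR: Left { none }, Right { -2, -1, 0 } ⇒ simplest -3
RRRB: Left { -3 }, Right { -2, -1, 0 } ⇒ simplest -5/2
RRRBR: Left { -3 }, Right { -5/2, -2, -1, 0 } ⇒ simplest -11/4
RRRBRB: Left { -3, -11/4 }, Right { -5/2, -2, -1, 0 } ⇒ simplest -21/8
RRRBRBR: Left { -3, -11/4 }, Right { -21/8, -5/2, -2, -1, 0 } ⇒ simplest -43/16
RRRBRBRR: Left { -3, -11/4 }, Right { -43/16, -21/8, -5/2, -2, -1, 0 } ⇒ simplest -87/32
RRRBRBRRB: Left { -3, -11/4, -87/32 }, Right { -43/16, -21/8, -5/2, -2, -1, 0 } ⇒ simplest -173/64
RRRBRBRRBB: Left { -3, -11/4, -87/32, -173/64 }, Right { -43/16, -21/8, -5/2, -2, -1, 0 } ⇒ simplest -345/128
RRRBRBRRBBB: Left { -3, -11/4, -87/32, -173/64, -345/128 }, Right { -43/16, -21/8, -5/2, -2, -1, 0 } ⇒ simplest -689/256
RRRBRBRRBBBB: Left { -3, -11/4, -87/32, -173/64, -345/128, -689/256 }, Right { -43/16, -21/8, -5/2, -2, -1, 0 } ⇒ simplest -1377/512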